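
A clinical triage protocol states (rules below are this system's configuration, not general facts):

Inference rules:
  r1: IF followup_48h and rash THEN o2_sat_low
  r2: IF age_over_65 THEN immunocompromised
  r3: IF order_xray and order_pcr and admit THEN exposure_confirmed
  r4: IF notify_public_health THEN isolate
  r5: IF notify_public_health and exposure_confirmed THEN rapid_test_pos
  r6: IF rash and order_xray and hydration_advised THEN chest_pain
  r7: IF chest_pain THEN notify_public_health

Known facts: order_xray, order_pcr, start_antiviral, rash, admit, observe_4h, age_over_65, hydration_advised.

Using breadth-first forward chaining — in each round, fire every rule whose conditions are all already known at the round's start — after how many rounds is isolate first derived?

Round 1: r2 [IF age_over_65 THEN immunocompromised]; r3 [IF order_xray and order_pcr and admit THEN exposure_confirmed]; r6 [IF rash and order_xray and hydration_advised THEN chest_pain]. New: immunocompromised, exposure_confirmed, chest_pain.
Round 2: r7 [IF chest_pain THEN notify_public_health]. New: notify_public_health.
Round 3: r4 [IF notify_public_health THEN isolate]; r5 [IF notify_public_health and exposure_confirmed THEN rapid_test_pos]. New: isolate, rapid_test_pos.
isolate first appears in round 3.

3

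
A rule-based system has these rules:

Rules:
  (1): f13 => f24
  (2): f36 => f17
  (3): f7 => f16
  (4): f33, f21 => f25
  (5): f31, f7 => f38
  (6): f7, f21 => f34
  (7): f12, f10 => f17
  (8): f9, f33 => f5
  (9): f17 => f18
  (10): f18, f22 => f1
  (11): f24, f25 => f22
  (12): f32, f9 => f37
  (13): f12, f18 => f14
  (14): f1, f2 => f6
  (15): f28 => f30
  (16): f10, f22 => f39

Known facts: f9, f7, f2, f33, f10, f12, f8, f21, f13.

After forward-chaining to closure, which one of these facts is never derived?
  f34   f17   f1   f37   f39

f37

[1] (1) [f13 => f24]; (3) [f7 => f16]; (4) [f33, f21 => f25]; (6) [f7, f21 => f34]; (7) [f12, f10 => f17]; (8) [f9, f33 => f5]. ⇒ new: f24, f16, f25, f34, f17, f5.
[2] (9) [f17 => f18]; (11) [f24, f25 => f22]. ⇒ new: f18, f22.
[3] (10) [f18, f22 => f1]; (13) [f12, f18 => f14]; (16) [f10, f22 => f39]. ⇒ new: f1, f14, f39.
[4] (14) [f1, f2 => f6]. ⇒ new: f6.
Derived: f34 (round 1), f17 (round 1), f39 (round 3), f1 (round 3). f37 never appears in any round.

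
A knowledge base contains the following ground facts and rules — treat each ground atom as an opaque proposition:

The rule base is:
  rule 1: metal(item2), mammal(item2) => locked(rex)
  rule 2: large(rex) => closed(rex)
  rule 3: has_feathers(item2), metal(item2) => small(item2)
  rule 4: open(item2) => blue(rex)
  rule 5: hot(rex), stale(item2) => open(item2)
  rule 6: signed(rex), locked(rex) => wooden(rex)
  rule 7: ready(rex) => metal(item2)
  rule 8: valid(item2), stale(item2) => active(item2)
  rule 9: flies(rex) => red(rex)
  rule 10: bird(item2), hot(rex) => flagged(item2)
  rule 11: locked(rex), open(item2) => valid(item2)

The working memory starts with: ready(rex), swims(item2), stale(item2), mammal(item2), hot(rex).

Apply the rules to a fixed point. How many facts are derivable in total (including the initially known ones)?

Round 1 — rule 5, rule 7, derive open(item2), metal(item2).
Round 2 — rule 1, rule 4, derive locked(rex), blue(rex).
Round 3 — rule 11, derive valid(item2).
Round 4 — rule 8, derive active(item2).
Closure: {active(item2), blue(rex), hot(rex), locked(rex), mammal(item2), metal(item2), open(item2), ready(rex), stale(item2), swims(item2), valid(item2)} — 11 facts.

11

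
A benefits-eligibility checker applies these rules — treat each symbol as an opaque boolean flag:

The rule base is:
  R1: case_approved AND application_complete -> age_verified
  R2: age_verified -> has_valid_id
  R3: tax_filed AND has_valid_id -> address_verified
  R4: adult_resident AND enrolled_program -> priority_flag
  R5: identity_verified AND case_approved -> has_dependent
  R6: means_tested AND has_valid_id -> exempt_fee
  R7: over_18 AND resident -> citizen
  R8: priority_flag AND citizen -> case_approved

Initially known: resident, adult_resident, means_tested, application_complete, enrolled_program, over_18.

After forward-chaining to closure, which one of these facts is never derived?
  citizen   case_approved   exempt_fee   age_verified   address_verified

Round 1: R4 [adult_resident AND enrolled_program -> priority_flag]; R7 [over_18 AND resident -> citizen]. New: priority_flag, citizen.
Round 2: R8 [priority_flag AND citizen -> case_approved]. New: case_approved.
Round 3: R1 [case_approved AND application_complete -> age_verified]. New: age_verified.
Round 4: R2 [age_verified -> has_valid_id]. New: has_valid_id.
Round 5: R6 [means_tested AND has_valid_id -> exempt_fee]. New: exempt_fee.
Derived: exempt_fee (round 5), age_verified (round 3), citizen (round 1), case_approved (round 2). address_verified never appears in any round.

address_verified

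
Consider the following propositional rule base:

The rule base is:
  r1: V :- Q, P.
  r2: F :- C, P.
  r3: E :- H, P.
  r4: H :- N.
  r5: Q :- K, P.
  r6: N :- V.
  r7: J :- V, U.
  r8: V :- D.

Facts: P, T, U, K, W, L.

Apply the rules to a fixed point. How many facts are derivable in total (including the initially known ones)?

12

Round 1 fires r5, giving Q.
Round 2 fires r1, giving V.
Round 3 fires r6, r7, giving N, J.
Round 4 fires r4, giving H.
Round 5 fires r3, giving E.
Closure: {E, H, J, K, L, N, P, Q, T, U, V, W} — 12 facts.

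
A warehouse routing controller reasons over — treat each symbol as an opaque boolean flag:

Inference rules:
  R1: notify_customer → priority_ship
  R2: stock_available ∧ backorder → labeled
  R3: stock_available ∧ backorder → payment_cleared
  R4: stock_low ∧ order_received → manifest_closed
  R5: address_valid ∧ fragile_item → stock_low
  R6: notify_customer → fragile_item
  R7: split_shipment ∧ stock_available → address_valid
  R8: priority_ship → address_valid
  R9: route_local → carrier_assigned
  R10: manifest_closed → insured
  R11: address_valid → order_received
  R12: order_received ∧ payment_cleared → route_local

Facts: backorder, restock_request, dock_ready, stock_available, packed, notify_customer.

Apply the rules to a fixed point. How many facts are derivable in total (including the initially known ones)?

Round 1: R1 [notify_customer → priority_ship]; R2 [stock_available ∧ backorder → labeled]; R3 [stock_available ∧ backorder → payment_cleared]; R6 [notify_customer → fragile_item]. New: priority_ship, labeled, payment_cleared, fragile_item.
Round 2: R8 [priority_ship → address_valid]. New: address_valid.
Round 3: R5 [address_valid ∧ fragile_item → stock_low]; R11 [address_valid → order_received]. New: stock_low, order_received.
Round 4: R4 [stock_low ∧ order_received → manifest_closed]; R12 [order_received ∧ payment_cleared → route_local]. New: manifest_closed, route_local.
Round 5: R9 [route_local → carrier_assigned]; R10 [manifest_closed → insured]. New: carrier_assigned, insured.
Closure: {address_valid, backorder, carrier_assigned, dock_ready, fragile_item, insured, labeled, manifest_closed, notify_customer, order_received, packed, payment_cleared, priority_ship, restock_request, route_local, stock_available, stock_low} — 17 facts.

17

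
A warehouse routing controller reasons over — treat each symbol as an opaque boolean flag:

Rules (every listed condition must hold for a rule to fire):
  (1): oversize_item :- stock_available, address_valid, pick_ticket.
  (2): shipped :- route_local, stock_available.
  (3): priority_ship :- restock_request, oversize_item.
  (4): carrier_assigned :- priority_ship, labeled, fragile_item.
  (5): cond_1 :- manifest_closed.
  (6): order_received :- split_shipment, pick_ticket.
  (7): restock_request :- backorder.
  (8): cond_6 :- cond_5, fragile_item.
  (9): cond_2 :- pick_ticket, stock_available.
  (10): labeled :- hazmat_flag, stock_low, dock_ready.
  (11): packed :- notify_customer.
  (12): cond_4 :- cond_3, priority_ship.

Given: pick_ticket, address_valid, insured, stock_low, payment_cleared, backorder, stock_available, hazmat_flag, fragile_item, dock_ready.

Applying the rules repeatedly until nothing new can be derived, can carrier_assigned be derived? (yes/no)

yes

Round 1 fires (1), (7), (9), (10), giving oversize_item, restock_request, cond_2, labeled.
Round 2 fires (3), giving priority_ship.
Round 3 fires (4), giving carrier_assigned.
carrier_assigned appears in round 3, so it is derivable.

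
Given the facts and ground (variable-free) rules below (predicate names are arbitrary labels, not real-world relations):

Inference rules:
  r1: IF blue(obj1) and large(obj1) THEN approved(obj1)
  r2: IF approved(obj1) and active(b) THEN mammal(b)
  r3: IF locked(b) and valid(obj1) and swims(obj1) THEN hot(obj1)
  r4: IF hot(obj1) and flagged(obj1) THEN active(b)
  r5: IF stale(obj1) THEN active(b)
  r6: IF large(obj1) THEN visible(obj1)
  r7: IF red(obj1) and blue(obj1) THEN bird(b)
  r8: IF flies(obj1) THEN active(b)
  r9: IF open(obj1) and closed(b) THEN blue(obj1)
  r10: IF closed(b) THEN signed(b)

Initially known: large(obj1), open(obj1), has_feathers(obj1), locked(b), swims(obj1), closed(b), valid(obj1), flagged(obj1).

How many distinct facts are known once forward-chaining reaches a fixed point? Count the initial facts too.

15

Round 1: r3 [IF locked(b) and valid(obj1) and swims(obj1) THEN hot(obj1)]; r6 [IF large(obj1) THEN visible(obj1)]; r9 [IF open(obj1) and closed(b) THEN blue(obj1)]; r10 [IF closed(b) THEN signed(b)]. Adds hot(obj1), visible(obj1), blue(obj1), signed(b).
Round 2: r1 [IF blue(obj1) and large(obj1) THEN approved(obj1)]; r4 [IF hot(obj1) and flagged(obj1) THEN active(b)]. Adds approved(obj1), active(b).
Round 3: r2 [IF approved(obj1) and active(b) THEN mammal(b)]. Adds mammal(b).
Closure: {active(b), approved(obj1), blue(obj1), closed(b), flagged(obj1), has_feathers(obj1), hot(obj1), large(obj1), locked(b), mammal(b), open(obj1), signed(b), swims(obj1), valid(obj1), visible(obj1)} — 15 facts.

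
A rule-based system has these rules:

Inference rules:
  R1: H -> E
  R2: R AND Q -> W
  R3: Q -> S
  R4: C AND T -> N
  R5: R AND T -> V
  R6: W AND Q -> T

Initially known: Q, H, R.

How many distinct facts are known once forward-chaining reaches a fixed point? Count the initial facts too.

8

Round 1: R1 [H -> E]; R2 [R AND Q -> W]; R3 [Q -> S]. New: E, W, S.
Round 2: R6 [W AND Q -> T]. New: T.
Round 3: R5 [R AND T -> V]. New: V.
Closure: {E, H, Q, R, S, T, V, W} — 8 facts.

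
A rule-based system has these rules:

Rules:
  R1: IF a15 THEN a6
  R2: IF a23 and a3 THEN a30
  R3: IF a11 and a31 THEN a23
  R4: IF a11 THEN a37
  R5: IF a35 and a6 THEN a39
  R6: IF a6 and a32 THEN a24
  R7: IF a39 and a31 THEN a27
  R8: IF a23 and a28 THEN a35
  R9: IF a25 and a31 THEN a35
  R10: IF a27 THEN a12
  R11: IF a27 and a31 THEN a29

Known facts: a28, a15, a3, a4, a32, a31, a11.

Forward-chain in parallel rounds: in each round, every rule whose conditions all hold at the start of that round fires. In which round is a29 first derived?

5

Round 1 — R1, R3, R4, derive a6, a23, a37.
Round 2 — R2, R6, R8, derive a30, a24, a35.
Round 3 — R5, derive a39.
Round 4 — R7, derive a27.
Round 5 — R10, R11, derive a12, a29.
a29 first appears in round 5.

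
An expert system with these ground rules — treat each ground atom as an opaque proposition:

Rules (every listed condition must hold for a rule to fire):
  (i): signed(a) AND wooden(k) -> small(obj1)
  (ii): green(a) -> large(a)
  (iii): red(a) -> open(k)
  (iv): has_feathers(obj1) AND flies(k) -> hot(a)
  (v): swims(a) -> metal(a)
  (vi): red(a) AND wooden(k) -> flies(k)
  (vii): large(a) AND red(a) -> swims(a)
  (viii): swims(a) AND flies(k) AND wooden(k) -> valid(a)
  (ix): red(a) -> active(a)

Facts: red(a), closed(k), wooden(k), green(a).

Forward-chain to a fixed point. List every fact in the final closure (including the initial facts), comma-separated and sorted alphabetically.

active(a), closed(k), flies(k), green(a), large(a), metal(a), open(k), red(a), swims(a), valid(a), wooden(k)

[1] (ii) [green(a) -> large(a)]; (iii) [red(a) -> open(k)]; (vi) [red(a) AND wooden(k) -> flies(k)]; (ix) [red(a) -> active(a)]. ⇒ new: large(a), open(k), flies(k), active(a).
[2] (vii) [large(a) AND red(a) -> swims(a)]. ⇒ new: swims(a).
[3] (v) [swims(a) -> metal(a)]; (viii) [swims(a) AND flies(k) AND wooden(k) -> valid(a)]. ⇒ new: metal(a), valid(a).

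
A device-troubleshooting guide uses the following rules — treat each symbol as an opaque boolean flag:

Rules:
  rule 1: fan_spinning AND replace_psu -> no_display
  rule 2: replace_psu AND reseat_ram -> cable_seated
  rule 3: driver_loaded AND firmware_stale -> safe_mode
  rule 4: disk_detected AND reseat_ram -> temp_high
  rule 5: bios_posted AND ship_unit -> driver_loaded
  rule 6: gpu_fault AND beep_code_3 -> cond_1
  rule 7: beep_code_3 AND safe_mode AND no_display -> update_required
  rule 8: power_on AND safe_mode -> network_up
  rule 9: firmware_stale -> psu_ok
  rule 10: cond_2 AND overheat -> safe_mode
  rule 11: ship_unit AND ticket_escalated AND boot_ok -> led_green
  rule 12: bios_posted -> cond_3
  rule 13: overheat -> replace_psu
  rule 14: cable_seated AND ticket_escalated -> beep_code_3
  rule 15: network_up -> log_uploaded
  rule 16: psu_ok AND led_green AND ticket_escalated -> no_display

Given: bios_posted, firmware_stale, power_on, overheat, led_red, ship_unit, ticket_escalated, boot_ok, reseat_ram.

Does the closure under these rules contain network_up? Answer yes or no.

yes

Round 1 fires rule 5, rule 9, rule 11, rule 12, rule 13, giving driver_loaded, psu_ok, led_green, cond_3, replace_psu.
Round 2 fires rule 2, rule 3, rule 16, giving cable_seated, safe_mode, no_display.
Round 3 fires rule 8, rule 14, giving network_up, beep_code_3.
Round 4 fires rule 7, rule 15, giving update_required, log_uploaded.
network_up appears in round 3, so it is derivable.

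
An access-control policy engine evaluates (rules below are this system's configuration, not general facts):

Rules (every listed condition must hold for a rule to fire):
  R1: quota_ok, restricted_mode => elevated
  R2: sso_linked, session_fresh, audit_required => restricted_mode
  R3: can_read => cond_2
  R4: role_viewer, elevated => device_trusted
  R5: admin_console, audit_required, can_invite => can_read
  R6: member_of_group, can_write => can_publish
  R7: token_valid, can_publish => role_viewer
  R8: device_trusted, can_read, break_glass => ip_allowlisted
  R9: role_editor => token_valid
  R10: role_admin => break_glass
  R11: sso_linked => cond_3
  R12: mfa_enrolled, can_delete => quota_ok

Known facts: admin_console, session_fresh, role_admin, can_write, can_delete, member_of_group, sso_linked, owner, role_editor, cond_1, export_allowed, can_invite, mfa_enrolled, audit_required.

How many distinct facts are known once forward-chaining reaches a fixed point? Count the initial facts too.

[1] R2 [sso_linked, session_fresh, audit_required => restricted_mode]; R5 [admin_console, audit_required, can_invite => can_read]; R6 [member_of_group, can_write => can_publish]; R9 [role_editor => token_valid]; R10 [role_admin => break_glass]; R11 [sso_linked => cond_3]; R12 [mfa_enrolled, can_delete => quota_ok]. ⇒ new: restricted_mode, can_read, can_publish, token_valid, break_glass, cond_3, quota_ok.
[2] R1 [quota_ok, restricted_mode => elevated]; R3 [can_read => cond_2]; R7 [token_valid, can_publish => role_viewer]. ⇒ new: elevated, cond_2, role_viewer.
[3] R4 [role_viewer, elevated => device_trusted]. ⇒ new: device_trusted.
[4] R8 [device_trusted, can_read, break_glass => ip_allowlisted]. ⇒ new: ip_allowlisted.
Closure: {admin_console, audit_required, break_glass, can_delete, can_invite, can_publish, can_read, can_write, cond_1, cond_2, cond_3, device_trusted, elevated, export_allowed, ip_allowlisted, member_of_group, mfa_enrolled, owner, quota_ok, restricted_mode, role_admin, role_editor, role_viewer, session_fresh, sso_linked, token_valid} — 26 facts.

26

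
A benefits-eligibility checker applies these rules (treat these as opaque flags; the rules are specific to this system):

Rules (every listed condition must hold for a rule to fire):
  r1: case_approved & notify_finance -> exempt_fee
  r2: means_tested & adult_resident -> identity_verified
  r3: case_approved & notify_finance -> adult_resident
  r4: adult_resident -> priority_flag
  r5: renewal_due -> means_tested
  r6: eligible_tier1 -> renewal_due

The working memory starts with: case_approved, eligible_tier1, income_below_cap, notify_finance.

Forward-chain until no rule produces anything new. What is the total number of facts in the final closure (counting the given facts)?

[1] r1 [case_approved & notify_finance -> exempt_fee]; r3 [case_approved & notify_finance -> adult_resident]; r6 [eligible_tier1 -> renewal_due]. ⇒ new: exempt_fee, adult_resident, renewal_due.
[2] r4 [adult_resident -> priority_flag]; r5 [renewal_due -> means_tested]. ⇒ new: priority_flag, means_tested.
[3] r2 [means_tested & adult_resident -> identity_verified]. ⇒ new: identity_verified.
Closure: {adult_resident, case_approved, eligible_tier1, exempt_fee, identity_verified, income_below_cap, means_tested, notify_finance, priority_flag, renewal_due} — 10 facts.

10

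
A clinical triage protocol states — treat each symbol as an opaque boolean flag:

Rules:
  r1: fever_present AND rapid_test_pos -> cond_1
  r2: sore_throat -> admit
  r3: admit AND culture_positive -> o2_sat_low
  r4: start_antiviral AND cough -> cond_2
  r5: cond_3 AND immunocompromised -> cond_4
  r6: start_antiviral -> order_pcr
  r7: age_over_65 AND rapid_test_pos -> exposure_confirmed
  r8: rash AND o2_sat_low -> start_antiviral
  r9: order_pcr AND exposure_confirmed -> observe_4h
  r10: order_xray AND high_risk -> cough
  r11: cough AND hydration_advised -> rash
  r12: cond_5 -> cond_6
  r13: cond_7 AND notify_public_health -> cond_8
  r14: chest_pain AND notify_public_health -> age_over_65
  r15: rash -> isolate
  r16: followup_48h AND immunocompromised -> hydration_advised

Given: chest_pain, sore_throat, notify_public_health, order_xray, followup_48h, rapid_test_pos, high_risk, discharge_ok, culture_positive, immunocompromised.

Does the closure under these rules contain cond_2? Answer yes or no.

Round 1 fires r2, r10, r14, r16, giving admit, cough, age_over_65, hydration_advised.
Round 2 fires r3, r7, r11, giving o2_sat_low, exposure_confirmed, rash.
Round 3 fires r8, r15, giving start_antiviral, isolate.
Round 4 fires r4, r6, giving cond_2, order_pcr.
Round 5 fires r9, giving observe_4h.
cond_2 appears in round 4, so it is derivable.

yes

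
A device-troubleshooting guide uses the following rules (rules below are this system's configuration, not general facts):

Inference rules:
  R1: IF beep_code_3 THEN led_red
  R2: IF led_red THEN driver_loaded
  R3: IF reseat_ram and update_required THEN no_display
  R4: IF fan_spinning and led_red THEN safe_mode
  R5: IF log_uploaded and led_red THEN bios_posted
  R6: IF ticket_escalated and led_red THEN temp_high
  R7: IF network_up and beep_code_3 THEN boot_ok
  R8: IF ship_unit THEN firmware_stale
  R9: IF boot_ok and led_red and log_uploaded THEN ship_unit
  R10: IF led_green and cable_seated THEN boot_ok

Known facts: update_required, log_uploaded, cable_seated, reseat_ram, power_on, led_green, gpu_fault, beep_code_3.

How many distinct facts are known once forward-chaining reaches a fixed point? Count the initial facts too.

Round 1 fires R1, R3, R10, giving led_red, no_display, boot_ok.
Round 2 fires R2, R5, R9, giving driver_loaded, bios_posted, ship_unit.
Round 3 fires R8, giving firmware_stale.
Closure: {beep_code_3, bios_posted, boot_ok, cable_seated, driver_loaded, firmware_stale, gpu_fault, led_green, led_red, log_uploaded, no_display, power_on, reseat_ram, ship_unit, update_required} — 15 facts.

15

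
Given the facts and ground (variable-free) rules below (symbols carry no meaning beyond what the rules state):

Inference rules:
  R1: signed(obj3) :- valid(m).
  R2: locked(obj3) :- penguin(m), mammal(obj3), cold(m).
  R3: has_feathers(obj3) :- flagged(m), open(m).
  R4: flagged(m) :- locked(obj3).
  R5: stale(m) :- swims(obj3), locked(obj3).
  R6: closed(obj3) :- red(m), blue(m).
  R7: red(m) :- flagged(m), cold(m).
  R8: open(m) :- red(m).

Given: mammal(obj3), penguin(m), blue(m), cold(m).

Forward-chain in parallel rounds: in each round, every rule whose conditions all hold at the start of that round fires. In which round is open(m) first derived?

[1] R2 [locked(obj3) :- penguin(m), mammal(obj3), cold(m).]. ⇒ new: locked(obj3).
[2] R4 [flagged(m) :- locked(obj3).]. ⇒ new: flagged(m).
[3] R7 [red(m) :- flagged(m), cold(m).]. ⇒ new: red(m).
[4] R6 [closed(obj3) :- red(m), blue(m).]; R8 [open(m) :- red(m).]. ⇒ new: closed(obj3), open(m).
open(m) first appears in round 4.

4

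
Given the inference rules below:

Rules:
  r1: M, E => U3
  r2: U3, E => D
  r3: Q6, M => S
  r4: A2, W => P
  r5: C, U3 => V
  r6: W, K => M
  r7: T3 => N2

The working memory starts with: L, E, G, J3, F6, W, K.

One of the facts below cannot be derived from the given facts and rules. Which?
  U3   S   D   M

S

[1] r6 [W, K => M]. ⇒ new: M.
[2] r1 [M, E => U3]. ⇒ new: U3.
[3] r2 [U3, E => D]. ⇒ new: D.
Derived: U3 (round 2), M (round 1), D (round 3). S never appears in any round.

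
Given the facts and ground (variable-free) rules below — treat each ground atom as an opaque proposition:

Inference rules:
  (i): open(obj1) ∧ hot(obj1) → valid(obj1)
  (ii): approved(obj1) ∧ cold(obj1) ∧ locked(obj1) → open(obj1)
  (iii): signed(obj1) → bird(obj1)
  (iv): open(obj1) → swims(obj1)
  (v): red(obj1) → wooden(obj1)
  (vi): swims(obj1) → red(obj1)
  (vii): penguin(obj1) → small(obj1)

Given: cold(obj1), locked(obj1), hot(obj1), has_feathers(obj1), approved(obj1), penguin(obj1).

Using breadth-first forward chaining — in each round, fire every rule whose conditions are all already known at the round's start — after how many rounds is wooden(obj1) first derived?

[1] (ii) [approved(obj1) ∧ cold(obj1) ∧ locked(obj1) → open(obj1)]; (vii) [penguin(obj1) → small(obj1)]. ⇒ new: open(obj1), small(obj1).
[2] (i) [open(obj1) ∧ hot(obj1) → valid(obj1)]; (iv) [open(obj1) → swims(obj1)]. ⇒ new: valid(obj1), swims(obj1).
[3] (vi) [swims(obj1) → red(obj1)]. ⇒ new: red(obj1).
[4] (v) [red(obj1) → wooden(obj1)]. ⇒ new: wooden(obj1).
wooden(obj1) first appears in round 4.

4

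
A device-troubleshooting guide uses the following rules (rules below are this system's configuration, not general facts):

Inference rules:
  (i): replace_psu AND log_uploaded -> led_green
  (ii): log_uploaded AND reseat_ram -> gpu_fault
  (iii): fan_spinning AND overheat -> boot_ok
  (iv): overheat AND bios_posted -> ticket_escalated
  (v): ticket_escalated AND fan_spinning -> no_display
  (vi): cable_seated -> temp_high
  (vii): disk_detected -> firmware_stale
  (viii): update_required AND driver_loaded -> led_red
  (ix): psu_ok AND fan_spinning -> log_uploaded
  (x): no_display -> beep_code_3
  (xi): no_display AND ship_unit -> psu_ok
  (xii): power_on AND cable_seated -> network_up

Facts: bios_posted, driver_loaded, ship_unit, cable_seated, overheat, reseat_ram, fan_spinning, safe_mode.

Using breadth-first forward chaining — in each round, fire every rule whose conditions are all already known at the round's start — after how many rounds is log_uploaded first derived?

Round 1 fires (iii), (iv), (vi), giving boot_ok, ticket_escalated, temp_high.
Round 2 fires (v), giving no_display.
Round 3 fires (x), (xi), giving beep_code_3, psu_ok.
Round 4 fires (ix), giving log_uploaded.
log_uploaded first appears in round 4.

4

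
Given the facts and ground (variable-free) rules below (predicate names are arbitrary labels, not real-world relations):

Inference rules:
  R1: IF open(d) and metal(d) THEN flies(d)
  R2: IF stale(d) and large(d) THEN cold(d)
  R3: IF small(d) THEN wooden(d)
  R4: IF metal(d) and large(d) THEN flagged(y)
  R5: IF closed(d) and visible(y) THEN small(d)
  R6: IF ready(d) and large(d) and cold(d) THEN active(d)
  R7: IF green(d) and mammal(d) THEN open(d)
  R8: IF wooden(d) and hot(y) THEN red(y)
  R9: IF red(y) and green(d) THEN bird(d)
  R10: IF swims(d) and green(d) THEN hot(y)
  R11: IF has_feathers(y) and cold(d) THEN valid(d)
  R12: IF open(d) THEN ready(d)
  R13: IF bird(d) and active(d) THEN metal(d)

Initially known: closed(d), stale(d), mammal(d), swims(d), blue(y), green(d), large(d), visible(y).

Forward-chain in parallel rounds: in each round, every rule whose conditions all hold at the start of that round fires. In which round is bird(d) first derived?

4

Round 1 fires R2, R5, R7, R10, giving cold(d), small(d), open(d), hot(y).
Round 2 fires R3, R12, giving wooden(d), ready(d).
Round 3 fires R6, R8, giving active(d), red(y).
Round 4 fires R9, giving bird(d).
bird(d) first appears in round 4.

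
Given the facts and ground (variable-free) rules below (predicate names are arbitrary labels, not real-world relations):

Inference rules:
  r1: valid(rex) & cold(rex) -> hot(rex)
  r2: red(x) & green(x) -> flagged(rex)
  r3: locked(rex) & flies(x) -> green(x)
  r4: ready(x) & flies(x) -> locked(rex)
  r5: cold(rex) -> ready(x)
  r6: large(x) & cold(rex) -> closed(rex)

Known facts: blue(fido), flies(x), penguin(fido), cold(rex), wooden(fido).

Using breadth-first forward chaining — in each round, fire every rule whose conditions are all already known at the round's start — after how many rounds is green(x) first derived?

Round 1 — r5, derive ready(x).
Round 2 — r4, derive locked(rex).
Round 3 — r3, derive green(x).
green(x) first appears in round 3.

3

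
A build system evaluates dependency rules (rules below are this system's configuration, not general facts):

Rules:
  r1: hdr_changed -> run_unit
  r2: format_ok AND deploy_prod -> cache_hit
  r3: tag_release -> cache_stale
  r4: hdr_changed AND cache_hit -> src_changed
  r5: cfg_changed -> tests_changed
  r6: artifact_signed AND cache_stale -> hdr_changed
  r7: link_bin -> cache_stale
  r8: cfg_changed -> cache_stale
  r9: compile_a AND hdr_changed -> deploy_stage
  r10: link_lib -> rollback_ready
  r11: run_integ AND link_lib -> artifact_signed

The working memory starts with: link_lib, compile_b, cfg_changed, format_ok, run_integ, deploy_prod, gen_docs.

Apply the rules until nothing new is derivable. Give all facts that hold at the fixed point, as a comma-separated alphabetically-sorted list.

Round 1: r2 [format_ok AND deploy_prod -> cache_hit]; r5 [cfg_changed -> tests_changed]; r8 [cfg_changed -> cache_stale]; r10 [link_lib -> rollback_ready]; r11 [run_integ AND link_lib -> artifact_signed]. Adds cache_hit, tests_changed, cache_stale, rollback_ready, artifact_signed.
Round 2: r6 [artifact_signed AND cache_stale -> hdr_changed]. Adds hdr_changed.
Round 3: r1 [hdr_changed -> run_unit]; r4 [hdr_changed AND cache_hit -> src_changed]. Adds run_unit, src_changed.

artifact_signed, cache_hit, cache_stale, cfg_changed, compile_b, deploy_prod, format_ok, gen_docs, hdr_changed, link_lib, rollback_ready, run_integ, run_unit, src_changed, tests_changed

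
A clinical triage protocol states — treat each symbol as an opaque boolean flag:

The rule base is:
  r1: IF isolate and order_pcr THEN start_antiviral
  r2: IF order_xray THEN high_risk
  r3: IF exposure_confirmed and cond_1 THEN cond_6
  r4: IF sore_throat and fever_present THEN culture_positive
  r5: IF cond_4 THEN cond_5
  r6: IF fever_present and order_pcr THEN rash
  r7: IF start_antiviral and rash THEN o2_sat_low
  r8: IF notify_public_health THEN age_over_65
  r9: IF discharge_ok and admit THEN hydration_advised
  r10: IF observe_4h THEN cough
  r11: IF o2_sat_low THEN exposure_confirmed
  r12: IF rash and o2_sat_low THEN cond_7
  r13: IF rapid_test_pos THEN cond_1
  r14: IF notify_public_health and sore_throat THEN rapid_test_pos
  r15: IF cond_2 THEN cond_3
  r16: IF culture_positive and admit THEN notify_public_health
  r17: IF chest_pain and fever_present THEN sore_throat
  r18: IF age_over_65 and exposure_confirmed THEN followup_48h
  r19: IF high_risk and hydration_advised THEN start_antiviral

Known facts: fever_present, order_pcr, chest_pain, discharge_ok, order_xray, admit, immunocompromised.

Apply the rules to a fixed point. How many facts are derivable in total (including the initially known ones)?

22

Round 1: r2 [IF order_xray THEN high_risk]; r6 [IF fever_present and order_pcr THEN rash]; r9 [IF discharge_ok and admit THEN hydration_advised]; r17 [IF chest_pain and fever_present THEN sore_throat]. Adds high_risk, rash, hydration_advised, sore_throat.
Round 2: r4 [IF sore_throat and fever_present THEN culture_positive]; r19 [IF high_risk and hydration_advised THEN start_antiviral]. Adds culture_positive, start_antiviral.
Round 3: r7 [IF start_antiviral and rash THEN o2_sat_low]; r16 [IF culture_positive and admit THEN notify_public_health]. Adds o2_sat_low, notify_public_health.
Round 4: r8 [IF notify_public_health THEN age_over_65]; r11 [IF o2_sat_low THEN exposure_confirmed]; r12 [IF rash and o2_sat_low THEN cond_7]; r14 [IF notify_public_health and sore_throat THEN rapid_test_pos]. Adds age_over_65, exposure_confirmed, cond_7, rapid_test_pos.
Round 5: r13 [IF rapid_test_pos THEN cond_1]; r18 [IF age_over_65 and exposure_confirmed THEN followup_48h]. Adds cond_1, followup_48h.
Round 6: r3 [IF exposure_confirmed and cond_1 THEN cond_6]. Adds cond_6.
Closure: {admit, age_over_65, chest_pain, cond_1, cond_6, cond_7, culture_positive, discharge_ok, exposure_confirmed, fever_present, followup_48h, high_risk, hydration_advised, immunocompromised, notify_public_health, o2_sat_low, order_pcr, order_xray, rapid_test_pos, rash, sore_throat, start_antiviral} — 22 facts.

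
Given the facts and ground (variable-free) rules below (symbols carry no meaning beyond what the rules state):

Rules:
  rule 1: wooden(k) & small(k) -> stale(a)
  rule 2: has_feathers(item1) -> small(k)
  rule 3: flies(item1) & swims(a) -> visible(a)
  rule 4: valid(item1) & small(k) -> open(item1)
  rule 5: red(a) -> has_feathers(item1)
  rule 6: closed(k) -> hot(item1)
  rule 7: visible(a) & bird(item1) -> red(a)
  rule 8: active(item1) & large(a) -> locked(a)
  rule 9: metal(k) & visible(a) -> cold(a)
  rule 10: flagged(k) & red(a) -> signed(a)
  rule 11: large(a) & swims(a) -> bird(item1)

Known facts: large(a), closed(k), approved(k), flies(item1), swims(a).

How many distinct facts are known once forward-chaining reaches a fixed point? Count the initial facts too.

Round 1: rule 3 [flies(item1) & swims(a) -> visible(a)]; rule 6 [closed(k) -> hot(item1)]; rule 11 [large(a) & swims(a) -> bird(item1)]. Adds visible(a), hot(item1), bird(item1).
Round 2: rule 7 [visible(a) & bird(item1) -> red(a)]. Adds red(a).
Round 3: rule 5 [red(a) -> has_feathers(item1)]. Adds has_feathers(item1).
Round 4: rule 2 [has_feathers(item1) -> small(k)]. Adds small(k).
Closure: {approved(k), bird(item1), closed(k), flies(item1), has_feathers(item1), hot(item1), large(a), red(a), small(k), swims(a), visible(a)} — 11 facts.

11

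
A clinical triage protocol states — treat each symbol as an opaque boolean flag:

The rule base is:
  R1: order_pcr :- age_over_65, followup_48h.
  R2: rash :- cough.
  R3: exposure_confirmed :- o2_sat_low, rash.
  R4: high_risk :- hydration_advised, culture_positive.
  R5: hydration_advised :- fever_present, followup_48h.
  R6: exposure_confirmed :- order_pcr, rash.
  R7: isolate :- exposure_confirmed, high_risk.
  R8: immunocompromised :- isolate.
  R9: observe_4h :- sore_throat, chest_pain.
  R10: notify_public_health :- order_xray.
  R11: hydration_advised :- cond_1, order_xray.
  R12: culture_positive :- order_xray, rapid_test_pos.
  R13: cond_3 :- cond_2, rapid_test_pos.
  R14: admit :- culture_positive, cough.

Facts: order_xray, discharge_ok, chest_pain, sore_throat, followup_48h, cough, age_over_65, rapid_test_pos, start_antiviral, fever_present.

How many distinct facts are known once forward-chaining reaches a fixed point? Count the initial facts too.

21

[1] R1 [order_pcr :- age_over_65, followup_48h.]; R2 [rash :- cough.]; R5 [hydration_advised :- fever_present, followup_48h.]; R9 [observe_4h :- sore_throat, chest_pain.]; R10 [notify_public_health :- order_xray.]; R12 [culture_positive :- order_xray, rapid_test_pos.]. ⇒ new: order_pcr, rash, hydration_advised, observe_4h, notify_public_health, culture_positive.
[2] R4 [high_risk :- hydration_advised, culture_positive.]; R6 [exposure_confirmed :- order_pcr, rash.]; R14 [admit :- culture_positive, cough.]. ⇒ new: high_risk, exposure_confirmed, admit.
[3] R7 [isolate :- exposure_confirmed, high_risk.]. ⇒ new: isolate.
[4] R8 [immunocompromised :- isolate.]. ⇒ new: immunocompromised.
Closure: {admit, age_over_65, chest_pain, cough, culture_positive, discharge_ok, exposure_confirmed, fever_present, followup_48h, high_risk, hydration_advised, immunocompromised, isolate, notify_public_health, observe_4h, order_pcr, order_xray, rapid_test_pos, rash, sore_throat, start_antiviral} — 21 facts.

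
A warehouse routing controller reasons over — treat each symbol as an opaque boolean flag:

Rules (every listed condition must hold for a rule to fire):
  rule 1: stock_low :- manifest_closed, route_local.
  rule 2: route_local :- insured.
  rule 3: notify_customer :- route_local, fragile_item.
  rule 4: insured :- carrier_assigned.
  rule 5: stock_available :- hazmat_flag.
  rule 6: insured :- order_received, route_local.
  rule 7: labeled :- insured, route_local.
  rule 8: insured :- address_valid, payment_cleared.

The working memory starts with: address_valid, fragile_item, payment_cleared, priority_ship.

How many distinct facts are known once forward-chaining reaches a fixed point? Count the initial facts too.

Round 1 — rule 8, derive insured.
Round 2 — rule 2, derive route_local.
Round 3 — rule 3, rule 7, derive notify_customer, labeled.
Closure: {address_valid, fragile_item, insured, labeled, notify_customer, payment_cleared, priority_ship, route_local} — 8 facts.

8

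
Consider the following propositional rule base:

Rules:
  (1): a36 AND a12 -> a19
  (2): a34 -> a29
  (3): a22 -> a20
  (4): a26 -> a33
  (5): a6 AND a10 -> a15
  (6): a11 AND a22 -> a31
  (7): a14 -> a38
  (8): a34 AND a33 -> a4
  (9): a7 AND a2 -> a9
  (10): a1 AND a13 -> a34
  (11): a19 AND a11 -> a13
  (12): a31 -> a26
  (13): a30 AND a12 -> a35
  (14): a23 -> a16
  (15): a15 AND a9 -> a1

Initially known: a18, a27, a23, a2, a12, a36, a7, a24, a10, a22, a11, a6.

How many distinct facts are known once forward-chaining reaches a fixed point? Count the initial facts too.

Round 1 fires (1), (3), (5), (6), (9), (14), giving a19, a20, a15, a31, a9, a16.
Round 2 fires (11), (12), (15), giving a13, a26, a1.
Round 3 fires (4), (10), giving a33, a34.
Round 4 fires (2), (8), giving a29, a4.
Closure: {a1, a10, a11, a12, a13, a15, a16, a18, a19, a2, a20, a22, a23, a24, a26, a27, a29, a31, a33, a34, a36, a4, a6, a7, a9} — 25 facts.

25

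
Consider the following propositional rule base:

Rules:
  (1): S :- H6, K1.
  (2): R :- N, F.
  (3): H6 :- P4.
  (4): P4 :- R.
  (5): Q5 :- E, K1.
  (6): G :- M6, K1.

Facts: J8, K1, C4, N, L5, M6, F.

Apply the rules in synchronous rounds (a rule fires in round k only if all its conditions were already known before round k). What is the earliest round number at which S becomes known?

[1] (2) [R :- N, F.]; (6) [G :- M6, K1.]. ⇒ new: R, G.
[2] (4) [P4 :- R.]. ⇒ new: P4.
[3] (3) [H6 :- P4.]. ⇒ new: H6.
[4] (1) [S :- H6, K1.]. ⇒ new: S.
S first appears in round 4.

4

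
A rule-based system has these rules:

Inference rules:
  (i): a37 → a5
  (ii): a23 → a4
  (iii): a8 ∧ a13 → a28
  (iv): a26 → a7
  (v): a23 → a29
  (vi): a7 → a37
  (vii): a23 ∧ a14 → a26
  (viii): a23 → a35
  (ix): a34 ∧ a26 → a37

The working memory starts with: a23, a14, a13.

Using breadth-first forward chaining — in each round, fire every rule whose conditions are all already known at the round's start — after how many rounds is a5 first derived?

Round 1 — (ii), (v), (vii), (viii), derive a4, a29, a26, a35.
Round 2 — (iv), derive a7.
Round 3 — (vi), derive a37.
Round 4 — (i), derive a5.
a5 first appears in round 4.

4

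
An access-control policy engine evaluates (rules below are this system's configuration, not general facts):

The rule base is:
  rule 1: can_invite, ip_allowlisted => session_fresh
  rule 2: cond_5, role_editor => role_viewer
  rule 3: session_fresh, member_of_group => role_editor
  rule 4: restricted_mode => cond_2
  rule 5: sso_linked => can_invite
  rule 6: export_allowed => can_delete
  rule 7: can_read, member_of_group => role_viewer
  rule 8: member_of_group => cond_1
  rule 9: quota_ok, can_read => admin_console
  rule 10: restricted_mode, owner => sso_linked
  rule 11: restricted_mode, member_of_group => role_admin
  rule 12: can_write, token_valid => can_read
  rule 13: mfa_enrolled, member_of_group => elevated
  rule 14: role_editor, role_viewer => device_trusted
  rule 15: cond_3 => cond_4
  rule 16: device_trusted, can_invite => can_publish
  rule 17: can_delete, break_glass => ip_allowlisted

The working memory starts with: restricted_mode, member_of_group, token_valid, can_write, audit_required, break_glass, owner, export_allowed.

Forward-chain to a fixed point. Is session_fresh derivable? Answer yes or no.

yes

Round 1 — rule 4, rule 6, rule 8, rule 10, rule 11, rule 12, derive cond_2, can_delete, cond_1, sso_linked, role_admin, can_read.
Round 2 — rule 5, rule 7, rule 17, derive can_invite, role_viewer, ip_allowlisted.
Round 3 — rule 1, derive session_fresh.
Round 4 — rule 3, derive role_editor.
Round 5 — rule 14, derive device_trusted.
Round 6 — rule 16, derive can_publish.
session_fresh appears in round 3, so it is derivable.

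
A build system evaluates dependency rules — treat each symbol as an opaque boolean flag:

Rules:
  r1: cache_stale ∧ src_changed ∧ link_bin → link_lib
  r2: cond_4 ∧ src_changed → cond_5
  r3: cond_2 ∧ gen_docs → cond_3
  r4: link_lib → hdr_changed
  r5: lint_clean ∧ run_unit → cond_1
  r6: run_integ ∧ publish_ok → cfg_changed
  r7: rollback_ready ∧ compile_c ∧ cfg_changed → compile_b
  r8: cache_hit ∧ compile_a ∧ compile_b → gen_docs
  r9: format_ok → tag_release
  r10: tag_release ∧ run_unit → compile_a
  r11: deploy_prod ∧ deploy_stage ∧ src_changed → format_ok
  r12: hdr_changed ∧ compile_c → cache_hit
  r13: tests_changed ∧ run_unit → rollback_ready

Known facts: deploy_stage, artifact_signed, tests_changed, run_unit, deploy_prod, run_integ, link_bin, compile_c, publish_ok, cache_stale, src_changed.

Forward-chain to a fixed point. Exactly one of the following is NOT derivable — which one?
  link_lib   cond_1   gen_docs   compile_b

cond_1

[1] r1 [cache_stale ∧ src_changed ∧ link_bin → link_lib]; r6 [run_integ ∧ publish_ok → cfg_changed]; r11 [deploy_prod ∧ deploy_stage ∧ src_changed → format_ok]; r13 [tests_changed ∧ run_unit → rollback_ready]. ⇒ new: link_lib, cfg_changed, format_ok, rollback_ready.
[2] r4 [link_lib → hdr_changed]; r7 [rollback_ready ∧ compile_c ∧ cfg_changed → compile_b]; r9 [format_ok → tag_release]. ⇒ new: hdr_changed, compile_b, tag_release.
[3] r10 [tag_release ∧ run_unit → compile_a]; r12 [hdr_changed ∧ compile_c → cache_hit]. ⇒ new: compile_a, cache_hit.
[4] r8 [cache_hit ∧ compile_a ∧ compile_b → gen_docs]. ⇒ new: gen_docs.
Derived: compile_b (round 2), gen_docs (round 4), link_lib (round 1). cond_1 never appears in any round.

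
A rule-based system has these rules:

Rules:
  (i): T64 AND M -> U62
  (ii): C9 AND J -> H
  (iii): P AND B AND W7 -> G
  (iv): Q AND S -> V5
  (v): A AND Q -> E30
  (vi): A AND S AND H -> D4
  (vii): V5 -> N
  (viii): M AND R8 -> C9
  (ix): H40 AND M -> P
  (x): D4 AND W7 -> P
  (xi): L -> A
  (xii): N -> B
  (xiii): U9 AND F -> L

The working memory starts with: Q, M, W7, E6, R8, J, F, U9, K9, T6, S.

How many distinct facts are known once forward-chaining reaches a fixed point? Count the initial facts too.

22

Round 1: (iv) [Q AND S -> V5]; (viii) [M AND R8 -> C9]; (xiii) [U9 AND F -> L]. Adds V5, C9, L.
Round 2: (ii) [C9 AND J -> H]; (vii) [V5 -> N]; (xi) [L -> A]. Adds H, N, A.
Round 3: (v) [A AND Q -> E30]; (vi) [A AND S AND H -> D4]; (xii) [N -> B]. Adds E30, D4, B.
Round 4: (x) [D4 AND W7 -> P]. Adds P.
Round 5: (iii) [P AND B AND W7 -> G]. Adds G.
Closure: {A, B, C9, D4, E30, E6, F, G, H, J, K9, L, M, N, P, Q, R8, S, T6, U9, V5, W7} — 22 facts.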